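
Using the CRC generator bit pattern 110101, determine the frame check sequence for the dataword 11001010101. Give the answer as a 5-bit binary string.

Append 5 zeros: 1100101010100000. Divide by 110101 (XOR where the leading bit is 1):
  pos 0: 110010 XOR 110101 = 000111
  pos 3: 111101 XOR 110101 = 001000
  pos 5: 100001 XOR 110101 = 010100
  pos 6: 101000 XOR 110101 = 011101
  pos 7: 111010 XOR 110101 = 001111
  pos 9: 111100 XOR 110101 = 001001
Remainder (last 5 bits) = 10010. This is the CRC / FCS.

10010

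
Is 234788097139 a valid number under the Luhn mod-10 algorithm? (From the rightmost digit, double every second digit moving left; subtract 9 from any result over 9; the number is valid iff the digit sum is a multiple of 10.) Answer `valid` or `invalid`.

From the right, keep odd positions and double even positions (subtract 9 from any doubled value over 9):
  doubled (positions 2,4,...): 6 5 0 7 8 4 → sum 30
  kept (positions 1,3,...): 9 1 9 8 7 3 → sum 37
Total = 67.
67 mod 10 = 7, so the number is invalid.

invalid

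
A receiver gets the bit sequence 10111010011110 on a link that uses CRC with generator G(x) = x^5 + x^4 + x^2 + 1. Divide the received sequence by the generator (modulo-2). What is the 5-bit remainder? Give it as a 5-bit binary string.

01000

Modulo-2 division of 10111010011110 by 110101:
  pos 0: 101110 XOR 110101 = 011011
  pos 1: 110111 XOR 110101 = 000010
  pos 5: 100011 XOR 110101 = 010110
  pos 6: 101101 XOR 110101 = 011000
  pos 7: 110001 XOR 110101 = 000100
Remainder = 01000 (nonzero — an error is detected).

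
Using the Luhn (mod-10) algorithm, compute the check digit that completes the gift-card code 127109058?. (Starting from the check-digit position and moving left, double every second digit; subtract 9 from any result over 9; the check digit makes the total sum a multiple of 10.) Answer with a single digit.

Partial digits right→left: 8 5 0 9 0 1 7 2 1
Double every second digit counting from the check-digit position (so the 1st, 3rd, 5th, ... of the partial from the right).
  doubled (with −9 where >9): 7 0 0 5 2 → sum 14
  kept as-is: 5 9 1 2 → sum 17
Total = 14 + 17 = 31.
Check digit = (10 − (31 mod 10)) mod 10 = 9.

9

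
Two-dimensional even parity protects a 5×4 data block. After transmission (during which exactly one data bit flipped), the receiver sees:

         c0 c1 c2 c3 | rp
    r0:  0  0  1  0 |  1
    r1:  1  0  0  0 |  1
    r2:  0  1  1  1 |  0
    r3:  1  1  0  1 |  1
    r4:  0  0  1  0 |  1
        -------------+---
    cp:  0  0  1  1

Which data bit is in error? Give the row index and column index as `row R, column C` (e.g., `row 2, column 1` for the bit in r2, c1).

Recompute each row's even parity and compare to rp:
  r0: data parity 1, sent rp 1 → ok
  r1: data parity 1, sent rp 1 → ok
  r2: data parity 1, sent rp 0 → mismatch
  r3: data parity 1, sent rp 1 → ok
  r4: data parity 1, sent rp 1 → ok
Recompute each column's even parity and compare to cp:
  c0: data parity 0, sent cp 0 → ok
  c1: data parity 0, sent cp 0 → ok
  c2: data parity 1, sent cp 1 → ok
  c3: data parity 0, sent cp 1 → mismatch
Exactly one row (r2) and one column (c3) fail → the flipped bit is at their intersection.

row 2, column 3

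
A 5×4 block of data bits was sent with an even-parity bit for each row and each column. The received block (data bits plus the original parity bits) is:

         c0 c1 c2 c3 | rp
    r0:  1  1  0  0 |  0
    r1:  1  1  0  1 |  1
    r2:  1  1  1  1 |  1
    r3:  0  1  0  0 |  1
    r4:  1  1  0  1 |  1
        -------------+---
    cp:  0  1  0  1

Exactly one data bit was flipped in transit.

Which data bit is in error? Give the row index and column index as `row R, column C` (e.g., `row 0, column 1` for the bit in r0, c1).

row 2, column 2

Recompute each row's even parity and compare to rp:
  r0: data parity 0, sent rp 0 → ok
  r1: data parity 1, sent rp 1 → ok
  r2: data parity 0, sent rp 1 → mismatch
  r3: data parity 1, sent rp 1 → ok
  r4: data parity 1, sent rp 1 → ok
Recompute each column's even parity and compare to cp:
  c0: data parity 0, sent cp 0 → ok
  c1: data parity 1, sent cp 1 → ok
  c2: data parity 1, sent cp 0 → mismatch
  c3: data parity 1, sent cp 1 → ok
Exactly one row (r2) and one column (c2) fail → the flipped bit is at their intersection.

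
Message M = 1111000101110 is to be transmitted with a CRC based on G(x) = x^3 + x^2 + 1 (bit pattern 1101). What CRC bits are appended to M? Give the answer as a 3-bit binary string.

Append 3 zeros: 1111000101110000. Divide by 1101 (XOR where the leading bit is 1):
  pos 0: 1111 XOR 1101 = 0010
  pos 2: 1000 XOR 1101 = 0101
  pos 3: 1010 XOR 1101 = 0111
  pos 4: 1111 XOR 1101 = 0010
  pos 6: 1001 XOR 1101 = 0100
  pos 7: 1001 XOR 1101 = 0100
  pos 8: 1001 XOR 1101 = 0100
  pos 9: 1000 XOR 1101 = 0101
  pos 10: 1010 XOR 1101 = 0111
  pos 11: 1110 XOR 1101 = 0011
Remainder (last 3 bits) = 110. This is the CRC / FCS.

110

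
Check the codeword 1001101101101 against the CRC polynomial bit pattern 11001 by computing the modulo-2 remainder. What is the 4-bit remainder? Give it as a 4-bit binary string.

Modulo-2 division of 1001101101101 by 11001:
  pos 0: 10011 XOR 11001 = 01010
  pos 1: 10100 XOR 11001 = 01101
  pos 2: 11011 XOR 11001 = 00010
  pos 5: 10101 XOR 11001 = 01100
  pos 6: 11001 XOR 11001 = 00000
Remainder = 0001 (nonzero — an error is detected).

0001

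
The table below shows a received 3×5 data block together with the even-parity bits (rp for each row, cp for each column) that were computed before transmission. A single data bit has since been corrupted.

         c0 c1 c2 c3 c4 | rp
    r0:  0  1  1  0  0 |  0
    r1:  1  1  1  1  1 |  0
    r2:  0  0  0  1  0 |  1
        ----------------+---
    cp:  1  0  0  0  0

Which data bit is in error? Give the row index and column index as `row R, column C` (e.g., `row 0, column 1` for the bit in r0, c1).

row 1, column 4

Recompute each row's even parity and compare to rp:
  r0: data parity 0, sent rp 0 → ok
  r1: data parity 1, sent rp 0 → mismatch
  r2: data parity 1, sent rp 1 → ok
Recompute each column's even parity and compare to cp:
  c0: data parity 1, sent cp 1 → ok
  c1: data parity 0, sent cp 0 → ok
  c2: data parity 0, sent cp 0 → ok
  c3: data parity 0, sent cp 0 → ok
  c4: data parity 1, sent cp 0 → mismatch
Exactly one row (r1) and one column (c4) fail → the flipped bit is at their intersection.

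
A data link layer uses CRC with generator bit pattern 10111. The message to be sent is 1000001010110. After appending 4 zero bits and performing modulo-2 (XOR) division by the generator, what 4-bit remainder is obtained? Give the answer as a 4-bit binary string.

Append 4 zeros: 10000010101100000. Divide by 10111 (XOR where the leading bit is 1):
  pos 0: 10000 XOR 10111 = 00111
  pos 2: 11101 XOR 10111 = 01010
  pos 3: 10100 XOR 10111 = 00011
  pos 6: 11101 XOR 10111 = 01010
  pos 7: 10101 XOR 10111 = 00010
  pos 10: 10000 XOR 10111 = 00111
  pos 12: 11100 XOR 10111 = 01011
Remainder (last 4 bits) = 1011. This is the CRC / FCS.

1011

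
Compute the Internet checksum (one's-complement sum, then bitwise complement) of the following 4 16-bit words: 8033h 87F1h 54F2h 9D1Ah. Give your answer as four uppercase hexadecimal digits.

05CE

One's-complement addition (fold any carry out of bit 15 back into bit 0):
  0x8033 + 0x87F1 = 0x10824 → wrap carry → 0x0825
  0x0825 + 0x54F2 = 0x05D17
  0x5D17 + 0x9D1A = 0x0FA31
One's-complement sum = 0xFA31.
Checksum = ~0xFA31 & 0xFFFF = 0x05CE.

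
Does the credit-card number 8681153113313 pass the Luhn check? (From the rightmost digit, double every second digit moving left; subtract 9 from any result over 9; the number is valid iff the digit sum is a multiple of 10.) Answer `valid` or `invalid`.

invalid

From the right, keep odd positions and double even positions (subtract 9 from any doubled value over 9):
  doubled (positions 2,4,...): 2 6 2 1 2 3 → sum 16
  kept (positions 1,3,...): 3 3 1 3 1 8 8 → sum 27
Total = 43.
43 mod 10 = 3, so the number is invalid.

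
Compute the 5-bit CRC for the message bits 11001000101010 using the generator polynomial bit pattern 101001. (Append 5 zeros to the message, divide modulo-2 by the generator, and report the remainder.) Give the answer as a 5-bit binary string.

11001

Append 5 zeros: 1100100010101000000. Divide by 101001 (XOR where the leading bit is 1):
  pos 0: 110010 XOR 101001 = 011011
  pos 1: 110110 XOR 101001 = 011111
  pos 2: 111110 XOR 101001 = 010111
  pos 3: 101111 XOR 101001 = 000110
  pos 6: 110010 XOR 101001 = 011011
  pos 7: 110111 XOR 101001 = 011110
  pos 8: 111100 XOR 101001 = 010101
  pos 9: 101010 XOR 101001 = 000011
  pos 13: 110000 XOR 101001 = 011001
Remainder (last 5 bits) = 11001. This is the CRC / FCS.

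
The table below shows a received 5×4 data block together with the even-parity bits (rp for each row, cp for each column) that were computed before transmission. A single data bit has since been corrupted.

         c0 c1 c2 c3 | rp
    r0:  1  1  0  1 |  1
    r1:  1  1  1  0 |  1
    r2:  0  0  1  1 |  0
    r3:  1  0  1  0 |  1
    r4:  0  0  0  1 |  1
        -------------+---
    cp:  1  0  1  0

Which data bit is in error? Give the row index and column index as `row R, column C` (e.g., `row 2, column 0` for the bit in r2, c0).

row 3, column 3

Recompute each row's even parity and compare to rp:
  r0: data parity 1, sent rp 1 → ok
  r1: data parity 1, sent rp 1 → ok
  r2: data parity 0, sent rp 0 → ok
  r3: data parity 0, sent rp 1 → mismatch
  r4: data parity 1, sent rp 1 → ok
Recompute each column's even parity and compare to cp:
  c0: data parity 1, sent cp 1 → ok
  c1: data parity 0, sent cp 0 → ok
  c2: data parity 1, sent cp 1 → ok
  c3: data parity 1, sent cp 0 → mismatch
Exactly one row (r3) and one column (c3) fail → the flipped bit is at their intersection.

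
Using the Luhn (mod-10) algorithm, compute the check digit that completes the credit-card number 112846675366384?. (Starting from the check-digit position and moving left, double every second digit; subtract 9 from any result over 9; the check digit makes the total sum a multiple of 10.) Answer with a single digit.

6

Partial digits right→left: 4 8 3 6 6 3 5 7 6 6 4 8 2 1 1
Double every second digit counting from the check-digit position (so the 1st, 3rd, 5th, ... of the partial from the right).
  doubled (with −9 where >9): 8 6 3 1 3 8 4 2 → sum 35
  kept as-is: 8 6 3 7 6 8 1 → sum 39
Total = 35 + 39 = 74.
Check digit = (10 − (74 mod 10)) mod 10 = 6.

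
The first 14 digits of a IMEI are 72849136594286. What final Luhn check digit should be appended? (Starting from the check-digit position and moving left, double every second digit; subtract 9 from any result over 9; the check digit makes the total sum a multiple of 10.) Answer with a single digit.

Partial digits right→left: 6 8 2 4 9 5 6 3 1 9 4 8 2 7
Double every second digit counting from the check-digit position (so the 1st, 3rd, 5th, ... of the partial from the right).
  doubled (with −9 where >9): 3 4 9 3 2 8 4 → sum 33
  kept as-is: 8 4 5 3 9 8 7 → sum 44
Total = 33 + 44 = 77.
Check digit = (10 − (77 mod 10)) mod 10 = 3.

3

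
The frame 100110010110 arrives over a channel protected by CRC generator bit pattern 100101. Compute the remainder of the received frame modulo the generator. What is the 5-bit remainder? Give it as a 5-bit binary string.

Modulo-2 division of 100110010110 by 100101:
  pos 0: 100110 XOR 100101 = 000011
  pos 4: 110101 XOR 100101 = 010000
  pos 5: 100001 XOR 100101 = 000100
Remainder = 01000 (nonzero — an error is detected).

01000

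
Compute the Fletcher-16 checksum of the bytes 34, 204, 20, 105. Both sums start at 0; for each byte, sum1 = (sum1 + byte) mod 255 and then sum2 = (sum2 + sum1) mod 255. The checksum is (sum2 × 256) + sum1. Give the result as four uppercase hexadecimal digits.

806C

Running sums (mod 255):
  after byte 0 (34): sum1=34, sum2=34
  after byte 1 (204): sum1=238, sum2=17
  after byte 2 (20): sum1=3, sum2=20
  after byte 3 (105): sum1=108, sum2=128
Checksum = sum2·256 + sum1 = 128·256 + 108 = 32876 = 0x806C.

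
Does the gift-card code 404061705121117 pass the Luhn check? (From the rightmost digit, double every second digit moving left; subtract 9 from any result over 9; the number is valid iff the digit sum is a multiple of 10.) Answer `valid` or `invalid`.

invalid

From the right, keep odd positions and double even positions (subtract 9 from any doubled value over 9):
  doubled (positions 2,4,...): 2 2 2 0 2 0 0 → sum 8
  kept (positions 1,3,...): 7 1 2 5 7 6 4 4 → sum 36
Total = 44.
44 mod 10 = 4, so the number is invalid.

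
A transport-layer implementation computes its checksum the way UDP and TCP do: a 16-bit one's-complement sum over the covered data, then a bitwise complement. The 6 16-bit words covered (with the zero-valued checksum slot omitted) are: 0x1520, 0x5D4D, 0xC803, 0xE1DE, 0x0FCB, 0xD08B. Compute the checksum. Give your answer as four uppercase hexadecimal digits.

0359

One's-complement addition (fold any carry out of bit 15 back into bit 0):
  0x1520 + 0x5D4D = 0x0726D
  0x726D + 0xC803 = 0x13A70 → wrap carry → 0x3A71
  0x3A71 + 0xE1DE = 0x11C4F → wrap carry → 0x1C50
  0x1C50 + 0x0FCB = 0x02C1B
  0x2C1B + 0xD08B = 0x0FCA6
One's-complement sum = 0xFCA6.
Checksum = ~0xFCA6 & 0xFFFF = 0x0359.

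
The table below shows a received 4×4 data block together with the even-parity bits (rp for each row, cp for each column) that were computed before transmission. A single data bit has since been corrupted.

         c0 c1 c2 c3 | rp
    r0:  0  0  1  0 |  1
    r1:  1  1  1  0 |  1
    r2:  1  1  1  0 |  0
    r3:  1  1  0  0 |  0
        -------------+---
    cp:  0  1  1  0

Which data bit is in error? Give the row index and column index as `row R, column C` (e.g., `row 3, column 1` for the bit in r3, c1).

Recompute each row's even parity and compare to rp:
  r0: data parity 1, sent rp 1 → ok
  r1: data parity 1, sent rp 1 → ok
  r2: data parity 1, sent rp 0 → mismatch
  r3: data parity 0, sent rp 0 → ok
Recompute each column's even parity and compare to cp:
  c0: data parity 1, sent cp 0 → mismatch
  c1: data parity 1, sent cp 1 → ok
  c2: data parity 1, sent cp 1 → ok
  c3: data parity 0, sent cp 0 → ok
Exactly one row (r2) and one column (c0) fail → the flipped bit is at their intersection.

row 2, column 0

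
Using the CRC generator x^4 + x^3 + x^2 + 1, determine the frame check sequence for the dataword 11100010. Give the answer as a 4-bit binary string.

Append 4 zeros: 111000100000. Divide by 11101 (XOR where the leading bit is 1):
  pos 0: 11100 XOR 11101 = 00001
  pos 4: 10100 XOR 11101 = 01001
  pos 5: 10010 XOR 11101 = 01111
  pos 6: 11110 XOR 11101 = 00011
Remainder (last 4 bits) = 0110. This is the CRC / FCS.

0110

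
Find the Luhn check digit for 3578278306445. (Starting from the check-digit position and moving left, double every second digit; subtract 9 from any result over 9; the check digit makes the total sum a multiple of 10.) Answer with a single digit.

Partial digits right→left: 5 4 4 6 0 3 8 7 2 8 7 5 3
Double every second digit counting from the check-digit position (so the 1st, 3rd, 5th, ... of the partial from the right).
  doubled (with −9 where >9): 1 8 0 7 4 5 6 → sum 31
  kept as-is: 4 6 3 7 8 5 → sum 33
Total = 31 + 33 = 64.
Check digit = (10 − (64 mod 10)) mod 10 = 6.

6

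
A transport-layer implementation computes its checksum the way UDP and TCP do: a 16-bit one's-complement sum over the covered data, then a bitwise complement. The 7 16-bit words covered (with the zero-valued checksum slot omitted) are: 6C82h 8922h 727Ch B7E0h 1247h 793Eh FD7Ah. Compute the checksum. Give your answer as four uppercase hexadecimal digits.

One's-complement addition (fold any carry out of bit 15 back into bit 0):
  0x6C82 + 0x8922 = 0x0F5A4
  0xF5A4 + 0x727C = 0x16820 → wrap carry → 0x6821
  0x6821 + 0xB7E0 = 0x12001 → wrap carry → 0x2002
  0x2002 + 0x1247 = 0x03249
  0x3249 + 0x793E = 0x0AB87
  0xAB87 + 0xFD7A = 0x1A901 → wrap carry → 0xA902
One's-complement sum = 0xA902.
Checksum = ~0xA902 & 0xFFFF = 0x56FD.

56FD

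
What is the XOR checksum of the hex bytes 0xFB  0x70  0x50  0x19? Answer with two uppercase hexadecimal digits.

XOR the bytes together:
  start with 0xFB
  0xFB ⊕ 0x70 = 0x8B
  0x8B ⊕ 0x50 = 0xDB
  0xDB ⊕ 0x19 = 0xC2

C2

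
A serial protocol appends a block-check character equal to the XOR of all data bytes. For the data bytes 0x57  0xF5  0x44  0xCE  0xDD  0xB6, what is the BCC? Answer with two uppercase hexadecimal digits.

43

XOR the bytes together:
  start with 0x57
  0x57 ⊕ 0xF5 = 0xA2
  0xA2 ⊕ 0x44 = 0xE6
  0xE6 ⊕ 0xCE = 0x28
  0x28 ⊕ 0xDD = 0xF5
  0xF5 ⊕ 0xB6 = 0x43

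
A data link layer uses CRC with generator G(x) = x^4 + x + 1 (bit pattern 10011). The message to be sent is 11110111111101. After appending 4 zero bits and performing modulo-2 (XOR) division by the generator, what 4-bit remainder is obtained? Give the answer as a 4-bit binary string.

0011

Append 4 zeros: 111101111111010000. Divide by 10011 (XOR where the leading bit is 1):
  pos 0: 11110 XOR 10011 = 01101
  pos 1: 11011 XOR 10011 = 01000
  pos 2: 10001 XOR 10011 = 00010
  pos 5: 10111 XOR 10011 = 00100
  pos 7: 10011 XOR 10011 = 00000
  pos 13: 10000 XOR 10011 = 00011
Remainder (last 4 bits) = 0011. This is the CRC / FCS.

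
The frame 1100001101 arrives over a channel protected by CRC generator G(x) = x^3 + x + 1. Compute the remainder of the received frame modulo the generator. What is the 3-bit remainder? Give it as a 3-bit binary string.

000

Modulo-2 division of 1100001101 by 1011:
  pos 0: 1100 XOR 1011 = 0111
  pos 1: 1110 XOR 1011 = 0101
  pos 2: 1010 XOR 1011 = 0001
  pos 5: 1110 XOR 1011 = 0101
  pos 6: 1011 XOR 1011 = 0000
Remainder = 000 (zero — the frame passes the CRC check).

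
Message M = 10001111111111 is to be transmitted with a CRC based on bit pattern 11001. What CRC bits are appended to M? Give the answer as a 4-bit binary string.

0111

Append 4 zeros: 100011111111110000. Divide by 11001 (XOR where the leading bit is 1):
  pos 0: 10001 XOR 11001 = 01000
  pos 1: 10001 XOR 11001 = 01000
  pos 2: 10001 XOR 11001 = 01000
  pos 3: 10001 XOR 11001 = 01000
  pos 4: 10001 XOR 11001 = 01000
  pos 5: 10001 XOR 11001 = 01000
  pos 6: 10001 XOR 11001 = 01000
  pos 7: 10001 XOR 11001 = 01000
  pos 8: 10001 XOR 11001 = 01000
  pos 9: 10001 XOR 11001 = 01000
  pos 10: 10000 XOR 11001 = 01001
  pos 11: 10010 XOR 11001 = 01011
  pos 12: 10110 XOR 11001 = 01111
  pos 13: 11110 XOR 11001 = 00111
Remainder (last 4 bits) = 0111. This is the CRC / FCS.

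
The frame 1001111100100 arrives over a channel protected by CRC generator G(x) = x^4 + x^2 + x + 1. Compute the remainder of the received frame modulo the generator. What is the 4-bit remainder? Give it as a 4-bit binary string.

1000

Modulo-2 division of 1001111100100 by 10111:
  pos 0: 10011 XOR 10111 = 00100
  pos 2: 10011 XOR 10111 = 00100
  pos 4: 10010 XOR 10111 = 00101
  pos 6: 10101 XOR 10111 = 00010
Remainder = 1000 (nonzero — an error is detected).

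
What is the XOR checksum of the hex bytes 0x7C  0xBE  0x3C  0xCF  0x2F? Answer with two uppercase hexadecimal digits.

XOR the bytes together:
  start with 0x7C
  0x7C ⊕ 0xBE = 0xC2
  0xC2 ⊕ 0x3C = 0xFE
  0xFE ⊕ 0xCF = 0x31
  0x31 ⊕ 0x2F = 0x1E

1E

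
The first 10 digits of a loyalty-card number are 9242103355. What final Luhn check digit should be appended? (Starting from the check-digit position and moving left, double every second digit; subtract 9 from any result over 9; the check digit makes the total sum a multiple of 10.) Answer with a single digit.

Partial digits right→left: 5 5 3 3 0 1 2 4 2 9
Double every second digit counting from the check-digit position (so the 1st, 3rd, 5th, ... of the partial from the right).
  doubled (with −9 where >9): 1 6 0 4 4 → sum 15
  kept as-is: 5 3 1 4 9 → sum 22
Total = 15 + 22 = 37.
Check digit = (10 − (37 mod 10)) mod 10 = 3.

3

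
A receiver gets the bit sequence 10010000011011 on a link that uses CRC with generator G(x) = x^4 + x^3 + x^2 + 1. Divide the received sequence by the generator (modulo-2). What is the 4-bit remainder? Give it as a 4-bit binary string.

Modulo-2 division of 10010000011011 by 11101:
  pos 0: 10010 XOR 11101 = 01111
  pos 1: 11110 XOR 11101 = 00011
  pos 4: 11000 XOR 11101 = 00101
  pos 6: 10111 XOR 11101 = 01010
  pos 7: 10100 XOR 11101 = 01001
  pos 8: 10011 XOR 11101 = 01110
  pos 9: 11101 XOR 11101 = 00000
Remainder = 0000 (zero — the frame passes the CRC check).

0000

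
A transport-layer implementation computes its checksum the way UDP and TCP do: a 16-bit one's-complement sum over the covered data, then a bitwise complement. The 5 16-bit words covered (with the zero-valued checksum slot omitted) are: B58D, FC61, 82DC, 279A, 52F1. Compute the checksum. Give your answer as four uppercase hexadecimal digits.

50A8

One's-complement addition (fold any carry out of bit 15 back into bit 0):
  0xB58D + 0xFC61 = 0x1B1EE → wrap carry → 0xB1EF
  0xB1EF + 0x82DC = 0x134CB → wrap carry → 0x34CC
  0x34CC + 0x279A = 0x05C66
  0x5C66 + 0x52F1 = 0x0AF57
One's-complement sum = 0xAF57.
Checksum = ~0xAF57 & 0xFFFF = 0x50A8.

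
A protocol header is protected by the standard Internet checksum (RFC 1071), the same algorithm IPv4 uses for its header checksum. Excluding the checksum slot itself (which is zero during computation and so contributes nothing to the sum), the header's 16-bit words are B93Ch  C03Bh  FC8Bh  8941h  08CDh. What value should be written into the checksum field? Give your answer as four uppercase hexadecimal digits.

One's-complement addition (fold any carry out of bit 15 back into bit 0):
  0xB93C + 0xC03B = 0x17977 → wrap carry → 0x7978
  0x7978 + 0xFC8B = 0x17603 → wrap carry → 0x7604
  0x7604 + 0x8941 = 0x0FF45
  0xFF45 + 0x08CD = 0x10812 → wrap carry → 0x0813
One's-complement sum = 0x0813.
Checksum = ~0x0813 & 0xFFFF = 0xF7EC.

F7EC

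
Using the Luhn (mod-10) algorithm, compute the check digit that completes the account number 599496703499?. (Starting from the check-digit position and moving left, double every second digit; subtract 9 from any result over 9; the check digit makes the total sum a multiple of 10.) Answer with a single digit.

1

Partial digits right→left: 9 9 4 3 0 7 6 9 4 9 9 5
Double every second digit counting from the check-digit position (so the 1st, 3rd, 5th, ... of the partial from the right).
  doubled (with −9 where >9): 9 8 0 3 8 9 → sum 37
  kept as-is: 9 3 7 9 9 5 → sum 42
Total = 37 + 42 = 79.
Check digit = (10 − (79 mod 10)) mod 10 = 1.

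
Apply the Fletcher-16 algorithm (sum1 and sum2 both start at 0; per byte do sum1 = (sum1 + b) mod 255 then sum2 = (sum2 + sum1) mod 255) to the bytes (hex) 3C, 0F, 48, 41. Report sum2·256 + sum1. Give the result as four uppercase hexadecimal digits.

Running sums (mod 255):
  after byte 0 (3C): sum1=60, sum2=60
  after byte 1 (0F): sum1=75, sum2=135
  after byte 2 (48): sum1=147, sum2=27
  after byte 3 (41): sum1=212, sum2=239
Checksum = sum2·256 + sum1 = 239·256 + 212 = 61396 = 0xEFD4.

EFD4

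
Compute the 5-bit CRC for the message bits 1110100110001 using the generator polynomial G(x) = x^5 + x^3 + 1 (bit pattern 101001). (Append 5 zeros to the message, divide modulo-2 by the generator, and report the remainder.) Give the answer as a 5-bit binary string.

00000

Append 5 zeros: 111010011000100000. Divide by 101001 (XOR where the leading bit is 1):
  pos 0: 111010 XOR 101001 = 010011
  pos 1: 100110 XOR 101001 = 001111
  pos 3: 111111 XOR 101001 = 010110
  pos 4: 101100 XOR 101001 = 000101
  pos 7: 101001 XOR 101001 = 000000
Remainder (last 5 bits) = 00000. This is the CRC / FCS.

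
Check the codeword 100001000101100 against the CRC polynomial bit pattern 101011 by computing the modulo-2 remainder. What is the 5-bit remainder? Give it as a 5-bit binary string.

01110

Modulo-2 division of 100001000101100 by 101011:
  pos 0: 100001 XOR 101011 = 001010
  pos 2: 101000 XOR 101011 = 000011
  pos 6: 110101 XOR 101011 = 011110
  pos 7: 111101 XOR 101011 = 010110
  pos 8: 101100 XOR 101011 = 000111
Remainder = 01110 (nonzero — an error is detected).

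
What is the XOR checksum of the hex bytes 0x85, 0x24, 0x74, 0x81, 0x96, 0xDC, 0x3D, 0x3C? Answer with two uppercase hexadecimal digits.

XOR the bytes together:
  start with 0x85
  0x85 ⊕ 0x24 = 0xA1
  0xA1 ⊕ 0x74 = 0xD5
  0xD5 ⊕ 0x81 = 0x54
  0x54 ⊕ 0x96 = 0xC2
  0xC2 ⊕ 0xDC = 0x1E
  0x1E ⊕ 0x3D = 0x23
  0x23 ⊕ 0x3C = 0x1F

1F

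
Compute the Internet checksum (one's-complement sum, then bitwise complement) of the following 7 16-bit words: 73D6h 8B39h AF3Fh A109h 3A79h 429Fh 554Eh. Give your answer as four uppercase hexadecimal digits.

One's-complement addition (fold any carry out of bit 15 back into bit 0):
  0x73D6 + 0x8B39 = 0x0FF0F
  0xFF0F + 0xAF3F = 0x1AE4E → wrap carry → 0xAE4F
  0xAE4F + 0xA109 = 0x14F58 → wrap carry → 0x4F59
  0x4F59 + 0x3A79 = 0x089D2
  0x89D2 + 0x429F = 0x0CC71
  0xCC71 + 0x554E = 0x121BF → wrap carry → 0x21C0
One's-complement sum = 0x21C0.
Checksum = ~0x21C0 & 0xFFFF = 0xDE3F.

DE3F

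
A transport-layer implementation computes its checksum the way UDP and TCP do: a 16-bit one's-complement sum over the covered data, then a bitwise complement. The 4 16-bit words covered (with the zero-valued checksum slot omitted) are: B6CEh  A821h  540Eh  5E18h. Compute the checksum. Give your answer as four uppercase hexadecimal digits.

EEE8

One's-complement addition (fold any carry out of bit 15 back into bit 0):
  0xB6CE + 0xA821 = 0x15EEF → wrap carry → 0x5EF0
  0x5EF0 + 0x540E = 0x0B2FE
  0xB2FE + 0x5E18 = 0x11116 → wrap carry → 0x1117
One's-complement sum = 0x1117.
Checksum = ~0x1117 & 0xFFFF = 0xEEE8.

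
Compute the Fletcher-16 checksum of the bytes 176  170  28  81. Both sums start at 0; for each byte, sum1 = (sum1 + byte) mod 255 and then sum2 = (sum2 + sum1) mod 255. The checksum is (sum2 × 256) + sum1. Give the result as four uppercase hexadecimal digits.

4CC8

Running sums (mod 255):
  after byte 0 (176): sum1=176, sum2=176
  after byte 1 (170): sum1=91, sum2=12
  after byte 2 (28): sum1=119, sum2=131
  after byte 3 (81): sum1=200, sum2=76
Checksum = sum2·256 + sum1 = 76·256 + 200 = 19656 = 0x4CC8.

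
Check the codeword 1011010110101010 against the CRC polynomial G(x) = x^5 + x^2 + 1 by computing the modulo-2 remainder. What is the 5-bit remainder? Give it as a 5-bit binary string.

01010

Modulo-2 division of 1011010110101010 by 100101:
  pos 0: 101101 XOR 100101 = 001000
  pos 2: 100001 XOR 100101 = 000100
  pos 5: 100101 XOR 100101 = 000000
Remainder = 01010 (nonzero — an error is detected).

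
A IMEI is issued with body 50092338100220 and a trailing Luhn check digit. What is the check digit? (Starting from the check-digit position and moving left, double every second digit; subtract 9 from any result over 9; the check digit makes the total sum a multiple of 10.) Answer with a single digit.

1

Partial digits right→left: 0 2 2 0 0 1 8 3 3 2 9 0 0 5
Double every second digit counting from the check-digit position (so the 1st, 3rd, 5th, ... of the partial from the right).
  doubled (with −9 where >9): 0 4 0 7 6 9 0 → sum 26
  kept as-is: 2 0 1 3 2 0 5 → sum 13
Total = 26 + 13 = 39.
Check digit = (10 − (39 mod 10)) mod 10 = 1.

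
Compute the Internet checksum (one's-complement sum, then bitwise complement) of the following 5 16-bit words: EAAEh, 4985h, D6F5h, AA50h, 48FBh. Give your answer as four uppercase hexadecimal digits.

018A

One's-complement addition (fold any carry out of bit 15 back into bit 0):
  0xEAAE + 0x4985 = 0x13433 → wrap carry → 0x3434
  0x3434 + 0xD6F5 = 0x10B29 → wrap carry → 0x0B2A
  0x0B2A + 0xAA50 = 0x0B57A
  0xB57A + 0x48FB = 0x0FE75
One's-complement sum = 0xFE75.
Checksum = ~0xFE75 & 0xFFFF = 0x018A.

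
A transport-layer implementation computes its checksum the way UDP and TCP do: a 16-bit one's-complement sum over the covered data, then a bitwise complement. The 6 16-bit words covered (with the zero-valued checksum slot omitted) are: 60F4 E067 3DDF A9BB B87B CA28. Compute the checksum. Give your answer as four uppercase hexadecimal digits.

5464

One's-complement addition (fold any carry out of bit 15 back into bit 0):
  0x60F4 + 0xE067 = 0x1415B → wrap carry → 0x415C
  0x415C + 0x3DDF = 0x07F3B
  0x7F3B + 0xA9BB = 0x128F6 → wrap carry → 0x28F7
  0x28F7 + 0xB87B = 0x0E172
  0xE172 + 0xCA28 = 0x1AB9A → wrap carry → 0xAB9B
One's-complement sum = 0xAB9B.
Checksum = ~0xAB9B & 0xFFFF = 0x5464.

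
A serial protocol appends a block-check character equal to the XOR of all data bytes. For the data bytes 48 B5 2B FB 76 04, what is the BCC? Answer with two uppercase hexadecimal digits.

XOR the bytes together:
  start with 0x48
  0x48 ⊕ 0xB5 = 0xFD
  0xFD ⊕ 0x2B = 0xD6
  0xD6 ⊕ 0xFB = 0x2D
  0x2D ⊕ 0x76 = 0x5B
  0x5B ⊕ 0x04 = 0x5F

5F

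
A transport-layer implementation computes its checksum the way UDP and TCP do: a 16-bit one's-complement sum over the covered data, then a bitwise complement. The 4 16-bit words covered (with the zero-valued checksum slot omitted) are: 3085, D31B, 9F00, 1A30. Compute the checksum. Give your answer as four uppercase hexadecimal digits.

One's-complement addition (fold any carry out of bit 15 back into bit 0):
  0x3085 + 0xD31B = 0x103A0 → wrap carry → 0x03A1
  0x03A1 + 0x9F00 = 0x0A2A1
  0xA2A1 + 0x1A30 = 0x0BCD1
One's-complement sum = 0xBCD1.
Checksum = ~0xBCD1 & 0xFFFF = 0x432E.

432E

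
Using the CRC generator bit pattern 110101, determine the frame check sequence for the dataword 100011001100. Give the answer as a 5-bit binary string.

Append 5 zeros: 10001100110000000. Divide by 110101 (XOR where the leading bit is 1):
  pos 0: 100011 XOR 110101 = 010110
  pos 1: 101100 XOR 110101 = 011001
  pos 2: 110010 XOR 110101 = 000111
  pos 5: 111110 XOR 110101 = 001011
  pos 7: 101100 XOR 110101 = 011001
  pos 8: 110010 XOR 110101 = 000111
  pos 11: 111000 XOR 110101 = 001101
Remainder (last 5 bits) = 01101. This is the CRC / FCS.

01101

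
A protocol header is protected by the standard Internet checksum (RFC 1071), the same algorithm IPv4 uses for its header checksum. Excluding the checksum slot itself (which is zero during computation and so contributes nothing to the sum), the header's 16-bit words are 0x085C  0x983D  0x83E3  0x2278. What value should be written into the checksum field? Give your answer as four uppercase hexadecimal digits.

B90A

One's-complement addition (fold any carry out of bit 15 back into bit 0):
  0x085C + 0x983D = 0x0A099
  0xA099 + 0x83E3 = 0x1247C → wrap carry → 0x247D
  0x247D + 0x2278 = 0x046F5
One's-complement sum = 0x46F5.
Checksum = ~0x46F5 & 0xFFFF = 0xB90A.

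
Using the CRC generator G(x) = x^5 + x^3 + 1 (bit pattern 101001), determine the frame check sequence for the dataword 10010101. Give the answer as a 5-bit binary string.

Append 5 zeros: 1001010100000. Divide by 101001 (XOR where the leading bit is 1):
  pos 0: 100101 XOR 101001 = 001100
  pos 2: 110001 XOR 101001 = 011000
  pos 3: 110000 XOR 101001 = 011001
  pos 4: 110010 XOR 101001 = 011011
  pos 5: 110110 XOR 101001 = 011111
  pos 6: 111110 XOR 101001 = 010111
  pos 7: 101110 XOR 101001 = 000111
Remainder (last 5 bits) = 00111. This is the CRC / FCS.

00111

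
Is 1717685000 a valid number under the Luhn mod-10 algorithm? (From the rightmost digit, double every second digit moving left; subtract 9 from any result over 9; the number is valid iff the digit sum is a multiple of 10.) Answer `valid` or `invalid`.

valid

From the right, keep odd positions and double even positions (subtract 9 from any doubled value over 9):
  doubled (positions 2,4,...): 0 1 3 2 2 → sum 8
  kept (positions 1,3,...): 0 0 8 7 7 → sum 22
Total = 30.
30 mod 10 = 0, so the number is valid.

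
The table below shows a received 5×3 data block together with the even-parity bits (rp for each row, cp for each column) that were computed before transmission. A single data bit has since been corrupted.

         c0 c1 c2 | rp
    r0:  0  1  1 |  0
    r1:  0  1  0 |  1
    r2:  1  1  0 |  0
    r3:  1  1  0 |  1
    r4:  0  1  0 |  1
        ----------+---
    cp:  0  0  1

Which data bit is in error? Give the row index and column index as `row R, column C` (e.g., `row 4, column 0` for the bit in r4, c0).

Recompute each row's even parity and compare to rp:
  r0: data parity 0, sent rp 0 → ok
  r1: data parity 1, sent rp 1 → ok
  r2: data parity 0, sent rp 0 → ok
  r3: data parity 0, sent rp 1 → mismatch
  r4: data parity 1, sent rp 1 → ok
Recompute each column's even parity and compare to cp:
  c0: data parity 0, sent cp 0 → ok
  c1: data parity 1, sent cp 0 → mismatch
  c2: data parity 1, sent cp 1 → ok
Exactly one row (r3) and one column (c1) fail → the flipped bit is at their intersection.

row 3, column 1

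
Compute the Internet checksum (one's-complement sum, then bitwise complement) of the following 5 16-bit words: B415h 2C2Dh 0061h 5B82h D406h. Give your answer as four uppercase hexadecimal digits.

EFD2

One's-complement addition (fold any carry out of bit 15 back into bit 0):
  0xB415 + 0x2C2D = 0x0E042
  0xE042 + 0x0061 = 0x0E0A3
  0xE0A3 + 0x5B82 = 0x13C25 → wrap carry → 0x3C26
  0x3C26 + 0xD406 = 0x1102C → wrap carry → 0x102D
One's-complement sum = 0x102D.
Checksum = ~0x102D & 0xFFFF = 0xEFD2.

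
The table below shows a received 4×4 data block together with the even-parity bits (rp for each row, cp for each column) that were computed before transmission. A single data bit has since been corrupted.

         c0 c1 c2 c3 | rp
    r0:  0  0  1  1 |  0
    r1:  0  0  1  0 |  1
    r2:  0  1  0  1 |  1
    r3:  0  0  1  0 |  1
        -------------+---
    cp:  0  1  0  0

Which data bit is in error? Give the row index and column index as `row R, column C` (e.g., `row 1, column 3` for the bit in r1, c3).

row 2, column 2

Recompute each row's even parity and compare to rp:
  r0: data parity 0, sent rp 0 → ok
  r1: data parity 1, sent rp 1 → ok
  r2: data parity 0, sent rp 1 → mismatch
  r3: data parity 1, sent rp 1 → ok
Recompute each column's even parity and compare to cp:
  c0: data parity 0, sent cp 0 → ok
  c1: data parity 1, sent cp 1 → ok
  c2: data parity 1, sent cp 0 → mismatch
  c3: data parity 0, sent cp 0 → ok
Exactly one row (r2) and one column (c2) fail → the flipped bit is at their intersection.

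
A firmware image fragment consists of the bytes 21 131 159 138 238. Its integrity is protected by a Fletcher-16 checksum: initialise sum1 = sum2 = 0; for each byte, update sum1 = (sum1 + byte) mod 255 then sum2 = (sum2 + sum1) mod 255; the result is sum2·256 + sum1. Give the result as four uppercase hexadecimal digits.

Running sums (mod 255):
  after byte 0 (21): sum1=21, sum2=21
  after byte 1 (131): sum1=152, sum2=173
  after byte 2 (159): sum1=56, sum2=229
  after byte 3 (138): sum1=194, sum2=168
  after byte 4 (238): sum1=177, sum2=90
Checksum = sum2·256 + sum1 = 90·256 + 177 = 23217 = 0x5AB1.

5AB1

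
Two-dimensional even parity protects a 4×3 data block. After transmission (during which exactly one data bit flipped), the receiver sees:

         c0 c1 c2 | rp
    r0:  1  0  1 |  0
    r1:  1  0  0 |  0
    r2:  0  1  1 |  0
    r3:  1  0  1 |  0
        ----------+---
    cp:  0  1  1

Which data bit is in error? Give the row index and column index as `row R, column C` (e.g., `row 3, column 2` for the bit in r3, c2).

Recompute each row's even parity and compare to rp:
  r0: data parity 0, sent rp 0 → ok
  r1: data parity 1, sent rp 0 → mismatch
  r2: data parity 0, sent rp 0 → ok
  r3: data parity 0, sent rp 0 → ok
Recompute each column's even parity and compare to cp:
  c0: data parity 1, sent cp 0 → mismatch
  c1: data parity 1, sent cp 1 → ok
  c2: data parity 1, sent cp 1 → ok
Exactly one row (r1) and one column (c0) fail → the flipped bit is at their intersection.

row 1, column 0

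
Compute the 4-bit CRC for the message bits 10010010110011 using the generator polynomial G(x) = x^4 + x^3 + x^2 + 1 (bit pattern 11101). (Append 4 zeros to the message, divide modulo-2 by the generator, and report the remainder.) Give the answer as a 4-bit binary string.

1000

Append 4 zeros: 100100101100110000. Divide by 11101 (XOR where the leading bit is 1):
  pos 0: 10010 XOR 11101 = 01111
  pos 1: 11110 XOR 11101 = 00011
  pos 4: 11101 XOR 11101 = 00000
  pos 9: 10011 XOR 11101 = 01110
  pos 10: 11100 XOR 11101 = 00001
Remainder (last 4 bits) = 1000. This is the CRC / FCS.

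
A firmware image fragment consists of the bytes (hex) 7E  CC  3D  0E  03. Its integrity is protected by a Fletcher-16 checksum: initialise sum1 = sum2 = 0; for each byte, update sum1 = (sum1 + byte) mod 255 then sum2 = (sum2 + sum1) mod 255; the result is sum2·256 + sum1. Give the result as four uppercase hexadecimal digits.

8299

Running sums (mod 255):
  after byte 0 (7E): sum1=126, sum2=126
  after byte 1 (CC): sum1=75, sum2=201
  after byte 2 (3D): sum1=136, sum2=82
  after byte 3 (0E): sum1=150, sum2=232
  after byte 4 (03): sum1=153, sum2=130
Checksum = sum2·256 + sum1 = 130·256 + 153 = 33433 = 0x8299.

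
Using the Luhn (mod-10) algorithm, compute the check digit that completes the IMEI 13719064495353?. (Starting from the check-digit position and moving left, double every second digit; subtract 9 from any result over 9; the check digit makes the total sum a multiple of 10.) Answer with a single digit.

6

Partial digits right→left: 3 5 3 5 9 4 4 6 0 9 1 7 3 1
Double every second digit counting from the check-digit position (so the 1st, 3rd, 5th, ... of the partial from the right).
  doubled (with −9 where >9): 6 6 9 8 0 2 6 → sum 37
  kept as-is: 5 5 4 6 9 7 1 → sum 37
Total = 37 + 37 = 74.
Check digit = (10 − (74 mod 10)) mod 10 = 6.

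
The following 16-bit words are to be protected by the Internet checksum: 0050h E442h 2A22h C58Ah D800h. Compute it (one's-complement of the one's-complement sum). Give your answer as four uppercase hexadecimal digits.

53BF

One's-complement addition (fold any carry out of bit 15 back into bit 0):
  0x0050 + 0xE442 = 0x0E492
  0xE492 + 0x2A22 = 0x10EB4 → wrap carry → 0x0EB5
  0x0EB5 + 0xC58A = 0x0D43F
  0xD43F + 0xD800 = 0x1AC3F → wrap carry → 0xAC40
One's-complement sum = 0xAC40.
Checksum = ~0xAC40 & 0xFFFF = 0x53BF.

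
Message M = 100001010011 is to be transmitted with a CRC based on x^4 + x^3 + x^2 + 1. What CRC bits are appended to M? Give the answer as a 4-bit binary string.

Append 4 zeros: 1000010100110000. Divide by 11101 (XOR where the leading bit is 1):
  pos 0: 10000 XOR 11101 = 01101
  pos 1: 11011 XOR 11101 = 00110
  pos 3: 11001 XOR 11101 = 00100
  pos 5: 10000 XOR 11101 = 01101
  pos 6: 11011 XOR 11101 = 00110
  pos 8: 11010 XOR 11101 = 00111
  pos 10: 11100 XOR 11101 = 00001
Remainder (last 4 bits) = 0010. This is the CRC / FCS.

0010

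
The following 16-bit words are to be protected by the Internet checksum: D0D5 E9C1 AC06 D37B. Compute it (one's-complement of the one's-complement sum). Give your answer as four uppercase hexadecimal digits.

C5E5

One's-complement addition (fold any carry out of bit 15 back into bit 0):
  0xD0D5 + 0xE9C1 = 0x1BA96 → wrap carry → 0xBA97
  0xBA97 + 0xAC06 = 0x1669D → wrap carry → 0x669E
  0x669E + 0xD37B = 0x13A19 → wrap carry → 0x3A1A
One's-complement sum = 0x3A1A.
Checksum = ~0x3A1A & 0xFFFF = 0xC5E5.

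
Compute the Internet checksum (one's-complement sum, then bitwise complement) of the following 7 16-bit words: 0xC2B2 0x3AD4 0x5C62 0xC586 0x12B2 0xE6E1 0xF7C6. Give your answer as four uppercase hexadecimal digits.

EF34

One's-complement addition (fold any carry out of bit 15 back into bit 0):
  0xC2B2 + 0x3AD4 = 0x0FD86
  0xFD86 + 0x5C62 = 0x159E8 → wrap carry → 0x59E9
  0x59E9 + 0xC586 = 0x11F6F → wrap carry → 0x1F70
  0x1F70 + 0x12B2 = 0x03222
  0x3222 + 0xE6E1 = 0x11903 → wrap carry → 0x1904
  0x1904 + 0xF7C6 = 0x110CA → wrap carry → 0x10CB
One's-complement sum = 0x10CB.
Checksum = ~0x10CB & 0xFFFF = 0xEF34.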